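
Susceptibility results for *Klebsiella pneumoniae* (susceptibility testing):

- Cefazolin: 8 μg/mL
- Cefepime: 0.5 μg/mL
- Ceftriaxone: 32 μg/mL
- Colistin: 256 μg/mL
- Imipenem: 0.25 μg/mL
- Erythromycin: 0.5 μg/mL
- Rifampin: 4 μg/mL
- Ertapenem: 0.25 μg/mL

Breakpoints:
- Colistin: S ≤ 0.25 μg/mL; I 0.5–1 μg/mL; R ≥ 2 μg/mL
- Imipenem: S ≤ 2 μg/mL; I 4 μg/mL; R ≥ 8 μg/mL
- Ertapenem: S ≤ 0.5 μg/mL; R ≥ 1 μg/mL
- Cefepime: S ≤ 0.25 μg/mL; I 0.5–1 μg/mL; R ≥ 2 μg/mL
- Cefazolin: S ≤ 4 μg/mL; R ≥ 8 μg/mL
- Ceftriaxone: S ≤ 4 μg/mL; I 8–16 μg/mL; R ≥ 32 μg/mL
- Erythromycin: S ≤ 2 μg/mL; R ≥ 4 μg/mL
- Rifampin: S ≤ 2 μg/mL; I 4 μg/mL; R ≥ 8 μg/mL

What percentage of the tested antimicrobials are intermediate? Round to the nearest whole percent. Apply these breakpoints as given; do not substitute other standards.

Cefazolin: 8 μg/mL is ≥ 8 μg/mL ⇒ Resistant
Cefepime 0.5 μg/mL: in 0.5–1 μg/mL ⇒ I
Ceftriaxone 32 μg/mL: ≥ 32 μg/mL ⇒ R
Colistin 256 μg/mL: ≥ 2 μg/mL ⇒ R
Imipenem (0.25 μg/mL) ≤ 2 μg/mL — susceptible
Erythromycin (0.5 μg/mL) ≤ 2 μg/mL — susceptible
Rifampin: 4 μg/mL is = 4 μg/mL → Intermediate
Ertapenem (0.25 μg/mL) ≤ 0.5 μg/mL ⇒ Susceptible
Intermediate: 2/8

25%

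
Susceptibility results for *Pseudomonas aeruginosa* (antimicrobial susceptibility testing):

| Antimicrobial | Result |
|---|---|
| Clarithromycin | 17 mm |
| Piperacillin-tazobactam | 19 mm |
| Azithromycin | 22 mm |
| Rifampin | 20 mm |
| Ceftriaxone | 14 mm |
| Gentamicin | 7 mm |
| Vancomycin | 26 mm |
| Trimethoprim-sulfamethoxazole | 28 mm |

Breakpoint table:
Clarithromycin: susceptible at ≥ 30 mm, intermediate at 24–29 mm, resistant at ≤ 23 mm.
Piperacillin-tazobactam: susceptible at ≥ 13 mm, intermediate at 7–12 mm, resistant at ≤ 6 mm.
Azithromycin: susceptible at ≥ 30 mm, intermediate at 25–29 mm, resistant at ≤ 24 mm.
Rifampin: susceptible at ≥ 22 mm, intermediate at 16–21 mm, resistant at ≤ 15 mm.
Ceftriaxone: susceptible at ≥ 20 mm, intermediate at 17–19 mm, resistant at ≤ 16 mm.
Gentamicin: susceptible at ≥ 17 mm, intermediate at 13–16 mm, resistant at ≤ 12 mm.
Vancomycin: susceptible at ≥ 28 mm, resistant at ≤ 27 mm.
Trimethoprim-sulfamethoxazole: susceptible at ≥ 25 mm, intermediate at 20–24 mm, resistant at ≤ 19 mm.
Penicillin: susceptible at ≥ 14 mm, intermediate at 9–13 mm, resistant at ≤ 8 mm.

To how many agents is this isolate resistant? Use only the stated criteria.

Clarithromycin (17 mm) ≤ 23 mm → R
Piperacillin-tazobactam: 19 mm is ≥ 13 mm → susceptible
Azithromycin (22 mm) ≤ 24 mm — resistant
Rifampin 20 mm: in 16–21 mm → intermediate
Ceftriaxone 14 mm: ≤ 16 mm ⇒ R
Gentamicin 7 mm: ≤ 12 mm ⇒ Resistant
Vancomycin (26 mm) ≤ 27 mm — Resistant
Trimethoprim-sulfamethoxazole 28 mm: ≥ 25 mm ⇒ susceptible
Resistant: 5

5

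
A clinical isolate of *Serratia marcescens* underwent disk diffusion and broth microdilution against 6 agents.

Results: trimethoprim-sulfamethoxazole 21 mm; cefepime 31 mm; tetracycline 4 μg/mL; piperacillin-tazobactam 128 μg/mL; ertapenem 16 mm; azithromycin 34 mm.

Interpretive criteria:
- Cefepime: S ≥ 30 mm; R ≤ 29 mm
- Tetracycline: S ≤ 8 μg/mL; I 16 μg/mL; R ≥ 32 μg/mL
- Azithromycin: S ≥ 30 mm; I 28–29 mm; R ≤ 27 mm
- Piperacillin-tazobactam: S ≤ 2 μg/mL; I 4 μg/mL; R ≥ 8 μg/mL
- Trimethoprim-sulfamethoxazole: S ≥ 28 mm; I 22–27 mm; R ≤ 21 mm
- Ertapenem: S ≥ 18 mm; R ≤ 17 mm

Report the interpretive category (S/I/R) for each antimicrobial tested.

Trimethoprim-sulfamethoxazole (21 mm) ≤ 21 mm ⇒ Resistant
Cefepime (31 mm) ≥ 30 mm — S
Tetracycline: 4 μg/mL is ≤ 8 μg/mL → Susceptible
Piperacillin-tazobactam: 128 μg/mL is ≥ 8 μg/mL — R
Ertapenem: 16 mm is ≤ 17 mm ⇒ resistant
Azithromycin 34 mm: ≥ 30 mm ⇒ S

R, S, S, R, R, S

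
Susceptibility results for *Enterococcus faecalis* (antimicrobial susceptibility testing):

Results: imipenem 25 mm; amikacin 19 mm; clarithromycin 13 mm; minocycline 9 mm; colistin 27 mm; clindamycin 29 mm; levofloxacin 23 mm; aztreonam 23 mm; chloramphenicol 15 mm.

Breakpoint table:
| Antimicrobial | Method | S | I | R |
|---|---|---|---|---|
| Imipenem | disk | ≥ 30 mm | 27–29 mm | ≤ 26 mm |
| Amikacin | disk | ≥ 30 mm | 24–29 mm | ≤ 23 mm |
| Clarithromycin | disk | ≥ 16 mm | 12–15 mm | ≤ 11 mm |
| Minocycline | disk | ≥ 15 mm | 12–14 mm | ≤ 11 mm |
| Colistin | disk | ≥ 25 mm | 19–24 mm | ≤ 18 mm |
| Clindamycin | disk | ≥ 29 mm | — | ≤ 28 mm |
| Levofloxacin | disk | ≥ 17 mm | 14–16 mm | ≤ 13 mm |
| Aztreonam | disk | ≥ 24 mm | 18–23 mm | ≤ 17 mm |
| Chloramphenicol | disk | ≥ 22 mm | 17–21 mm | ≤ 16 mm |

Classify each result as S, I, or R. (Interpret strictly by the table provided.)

R, R, I, R, S, S, S, I, R

Imipenem (25 mm) ≤ 26 mm ⇒ R
Amikacin 19 mm: ≤ 23 mm ⇒ resistant
Clarithromycin: 13 mm is in 12–15 mm — I
Minocycline: 9 mm is ≤ 11 mm → resistant
Colistin 27 mm: ≥ 25 mm ⇒ susceptible
Clindamycin: 29 mm is ≥ 29 mm — Susceptible
Levofloxacin: 23 mm is ≥ 17 mm ⇒ S
Aztreonam 23 mm: in 18–23 mm → Intermediate
Chloramphenicol 15 mm: ≤ 16 mm ⇒ Resistant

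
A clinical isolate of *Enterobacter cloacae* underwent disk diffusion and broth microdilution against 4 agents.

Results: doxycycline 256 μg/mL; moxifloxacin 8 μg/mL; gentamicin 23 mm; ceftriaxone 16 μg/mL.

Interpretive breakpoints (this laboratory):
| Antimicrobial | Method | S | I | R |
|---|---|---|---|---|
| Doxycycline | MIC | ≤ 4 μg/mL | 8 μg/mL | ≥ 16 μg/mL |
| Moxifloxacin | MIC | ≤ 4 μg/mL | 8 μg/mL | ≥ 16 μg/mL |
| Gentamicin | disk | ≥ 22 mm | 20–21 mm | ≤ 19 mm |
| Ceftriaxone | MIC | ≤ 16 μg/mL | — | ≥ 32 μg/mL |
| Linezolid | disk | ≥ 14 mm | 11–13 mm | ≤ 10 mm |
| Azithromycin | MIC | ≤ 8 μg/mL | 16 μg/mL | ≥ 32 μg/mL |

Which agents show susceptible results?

Doxycycline (256 μg/mL) ≥ 16 μg/mL ⇒ resistant
Moxifloxacin 8 μg/mL: = 8 μg/mL — I
Gentamicin (23 mm) ≥ 22 mm — susceptible
Ceftriaxone 16 μg/mL: ≤ 16 μg/mL — Susceptible

gentamicin, ceftriaxone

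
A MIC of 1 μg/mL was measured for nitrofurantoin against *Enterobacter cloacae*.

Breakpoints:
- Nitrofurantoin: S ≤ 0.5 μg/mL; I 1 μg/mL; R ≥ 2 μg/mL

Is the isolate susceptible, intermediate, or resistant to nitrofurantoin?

Nitrofurantoin: 1 μg/mL is = 1 μg/mL → I

I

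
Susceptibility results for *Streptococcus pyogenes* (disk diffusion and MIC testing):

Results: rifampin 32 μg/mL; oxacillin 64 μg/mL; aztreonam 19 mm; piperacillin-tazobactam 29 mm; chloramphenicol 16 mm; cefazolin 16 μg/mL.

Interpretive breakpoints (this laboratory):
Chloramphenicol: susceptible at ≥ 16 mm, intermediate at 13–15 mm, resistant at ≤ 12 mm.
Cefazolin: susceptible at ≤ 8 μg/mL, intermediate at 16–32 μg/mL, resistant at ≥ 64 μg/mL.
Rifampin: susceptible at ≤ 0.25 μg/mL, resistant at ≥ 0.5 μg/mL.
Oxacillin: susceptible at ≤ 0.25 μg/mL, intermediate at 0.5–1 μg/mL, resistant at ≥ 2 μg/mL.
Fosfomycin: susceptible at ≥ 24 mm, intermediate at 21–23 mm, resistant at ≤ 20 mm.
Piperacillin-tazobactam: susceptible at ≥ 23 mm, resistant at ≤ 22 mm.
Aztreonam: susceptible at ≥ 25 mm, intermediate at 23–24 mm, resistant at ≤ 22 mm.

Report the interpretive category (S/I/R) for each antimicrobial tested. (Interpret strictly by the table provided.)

R, R, R, S, S, I

Rifampin: 32 μg/mL is ≥ 0.5 μg/mL ⇒ R
Oxacillin 64 μg/mL: ≥ 2 μg/mL — resistant
Aztreonam: 19 mm is ≤ 22 mm → R
Piperacillin-tazobactam (29 mm) ≥ 23 mm — S
Chloramphenicol (16 mm) ≥ 16 mm ⇒ Susceptible
Cefazolin: 16 μg/mL is in 16–32 μg/mL ⇒ Intermediate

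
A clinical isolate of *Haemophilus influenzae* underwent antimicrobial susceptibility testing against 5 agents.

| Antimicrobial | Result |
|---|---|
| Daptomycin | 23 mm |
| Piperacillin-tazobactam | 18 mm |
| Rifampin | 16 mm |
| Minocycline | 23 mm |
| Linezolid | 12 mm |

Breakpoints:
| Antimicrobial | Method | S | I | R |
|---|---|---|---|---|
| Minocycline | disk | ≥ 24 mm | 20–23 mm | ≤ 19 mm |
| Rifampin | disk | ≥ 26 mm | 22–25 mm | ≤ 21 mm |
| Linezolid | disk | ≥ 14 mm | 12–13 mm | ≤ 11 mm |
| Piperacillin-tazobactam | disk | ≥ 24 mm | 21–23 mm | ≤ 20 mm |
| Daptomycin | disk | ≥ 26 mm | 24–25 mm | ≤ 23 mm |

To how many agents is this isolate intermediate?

Daptomycin (23 mm) ≤ 23 mm → resistant
Piperacillin-tazobactam (18 mm) ≤ 20 mm ⇒ resistant
Rifampin 16 mm: ≤ 21 mm ⇒ R
Minocycline 23 mm: in 20–23 mm → intermediate
Linezolid 12 mm: in 12–13 mm — intermediate
Intermediate: 2

2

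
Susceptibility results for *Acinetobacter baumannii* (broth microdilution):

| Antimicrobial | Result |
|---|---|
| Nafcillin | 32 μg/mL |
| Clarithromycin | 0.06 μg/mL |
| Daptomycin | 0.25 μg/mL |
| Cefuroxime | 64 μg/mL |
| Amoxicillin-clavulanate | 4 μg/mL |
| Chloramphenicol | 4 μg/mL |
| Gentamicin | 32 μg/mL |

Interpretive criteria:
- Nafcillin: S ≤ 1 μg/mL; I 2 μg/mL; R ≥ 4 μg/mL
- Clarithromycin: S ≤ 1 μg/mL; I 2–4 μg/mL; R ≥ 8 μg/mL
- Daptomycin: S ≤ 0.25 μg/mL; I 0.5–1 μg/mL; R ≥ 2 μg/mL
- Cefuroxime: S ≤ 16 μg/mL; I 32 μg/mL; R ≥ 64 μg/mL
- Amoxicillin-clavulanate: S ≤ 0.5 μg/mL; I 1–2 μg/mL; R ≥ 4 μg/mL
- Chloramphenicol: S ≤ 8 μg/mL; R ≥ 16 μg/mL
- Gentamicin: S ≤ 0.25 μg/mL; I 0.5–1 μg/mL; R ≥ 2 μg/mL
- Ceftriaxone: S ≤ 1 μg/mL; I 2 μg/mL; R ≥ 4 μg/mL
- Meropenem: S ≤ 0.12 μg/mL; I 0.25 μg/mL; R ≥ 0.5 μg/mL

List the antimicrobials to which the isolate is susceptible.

clarithromycin, daptomycin, chloramphenicol

Nafcillin: 32 μg/mL is ≥ 4 μg/mL — R
Clarithromycin (0.06 μg/mL) ≤ 1 μg/mL ⇒ susceptible
Daptomycin (0.25 μg/mL) ≤ 0.25 μg/mL — Susceptible
Cefuroxime (64 μg/mL) ≥ 64 μg/mL → Resistant
Amoxicillin-clavulanate 4 μg/mL: ≥ 4 μg/mL — Resistant
Chloramphenicol (4 μg/mL) ≤ 8 μg/mL ⇒ susceptible
Gentamicin: 32 μg/mL is ≥ 2 μg/mL — R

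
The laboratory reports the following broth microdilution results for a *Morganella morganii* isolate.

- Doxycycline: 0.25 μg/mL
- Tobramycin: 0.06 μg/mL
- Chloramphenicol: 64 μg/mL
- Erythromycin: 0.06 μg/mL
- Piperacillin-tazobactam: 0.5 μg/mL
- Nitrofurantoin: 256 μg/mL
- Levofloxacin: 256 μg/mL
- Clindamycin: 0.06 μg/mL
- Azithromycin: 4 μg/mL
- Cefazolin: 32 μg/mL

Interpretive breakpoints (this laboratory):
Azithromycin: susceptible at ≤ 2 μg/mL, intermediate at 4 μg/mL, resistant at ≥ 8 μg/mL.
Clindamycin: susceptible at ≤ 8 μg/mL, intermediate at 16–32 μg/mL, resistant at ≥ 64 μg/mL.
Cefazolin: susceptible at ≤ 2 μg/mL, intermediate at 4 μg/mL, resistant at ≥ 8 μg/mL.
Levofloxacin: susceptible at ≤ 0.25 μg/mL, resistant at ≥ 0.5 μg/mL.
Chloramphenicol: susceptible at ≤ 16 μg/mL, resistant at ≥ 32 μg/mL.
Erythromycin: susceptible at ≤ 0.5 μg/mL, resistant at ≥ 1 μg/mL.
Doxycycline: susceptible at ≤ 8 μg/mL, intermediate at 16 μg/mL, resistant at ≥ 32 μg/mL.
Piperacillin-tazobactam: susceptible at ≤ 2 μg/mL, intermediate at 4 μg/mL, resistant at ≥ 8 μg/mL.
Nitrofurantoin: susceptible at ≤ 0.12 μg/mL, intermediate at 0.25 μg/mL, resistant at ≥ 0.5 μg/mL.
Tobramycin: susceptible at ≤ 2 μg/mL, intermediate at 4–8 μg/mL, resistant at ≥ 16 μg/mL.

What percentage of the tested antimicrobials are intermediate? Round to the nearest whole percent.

Doxycycline: 0.25 μg/mL is ≤ 8 μg/mL ⇒ S
Tobramycin 0.06 μg/mL: ≤ 2 μg/mL — Susceptible
Chloramphenicol 64 μg/mL: ≥ 32 μg/mL → Resistant
Erythromycin: 0.06 μg/mL is ≤ 0.5 μg/mL → susceptible
Piperacillin-tazobactam: 0.5 μg/mL is ≤ 2 μg/mL → Susceptible
Nitrofurantoin 256 μg/mL: ≥ 0.5 μg/mL — resistant
Levofloxacin (256 μg/mL) ≥ 0.5 μg/mL → resistant
Clindamycin (0.06 μg/mL) ≤ 8 μg/mL ⇒ Susceptible
Azithromycin (4 μg/mL) = 4 μg/mL → intermediate
Cefazolin: 32 μg/mL is ≥ 8 μg/mL → Resistant
Intermediate: 1/10

10%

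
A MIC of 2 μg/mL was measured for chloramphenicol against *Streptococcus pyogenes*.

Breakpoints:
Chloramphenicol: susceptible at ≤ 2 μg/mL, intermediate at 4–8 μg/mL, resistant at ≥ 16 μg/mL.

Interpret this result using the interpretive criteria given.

Susceptible

Chloramphenicol 2 μg/mL: ≤ 2 μg/mL — Susceptible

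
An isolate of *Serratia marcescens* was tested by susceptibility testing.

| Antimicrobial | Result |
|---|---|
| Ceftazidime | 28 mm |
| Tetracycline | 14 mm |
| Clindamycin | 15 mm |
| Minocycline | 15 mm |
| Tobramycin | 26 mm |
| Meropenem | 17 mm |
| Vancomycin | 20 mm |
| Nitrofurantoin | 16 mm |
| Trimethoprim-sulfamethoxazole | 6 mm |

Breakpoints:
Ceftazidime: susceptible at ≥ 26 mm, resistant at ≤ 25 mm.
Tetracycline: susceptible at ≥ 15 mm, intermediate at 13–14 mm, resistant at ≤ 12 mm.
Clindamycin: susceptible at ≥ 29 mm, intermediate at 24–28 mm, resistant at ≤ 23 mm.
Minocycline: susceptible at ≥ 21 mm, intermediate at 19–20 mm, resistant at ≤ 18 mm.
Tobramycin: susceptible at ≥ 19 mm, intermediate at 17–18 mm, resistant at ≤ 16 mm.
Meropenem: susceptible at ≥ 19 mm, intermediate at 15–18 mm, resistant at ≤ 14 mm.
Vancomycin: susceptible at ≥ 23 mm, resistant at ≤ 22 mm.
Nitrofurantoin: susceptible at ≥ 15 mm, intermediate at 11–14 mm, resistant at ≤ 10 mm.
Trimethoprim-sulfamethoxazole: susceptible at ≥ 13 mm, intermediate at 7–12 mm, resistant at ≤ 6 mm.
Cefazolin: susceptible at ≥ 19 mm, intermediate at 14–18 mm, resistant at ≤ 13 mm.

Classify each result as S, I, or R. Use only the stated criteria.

S, I, R, R, S, I, R, S, R

Ceftazidime 28 mm: ≥ 26 mm ⇒ susceptible
Tetracycline: 14 mm is in 13–14 mm → I
Clindamycin (15 mm) ≤ 23 mm — R
Minocycline: 15 mm is ≤ 18 mm ⇒ R
Tobramycin: 26 mm is ≥ 19 mm — susceptible
Meropenem (17 mm) in 15–18 mm → intermediate
Vancomycin (20 mm) ≤ 22 mm → Resistant
Nitrofurantoin: 16 mm is ≥ 15 mm ⇒ susceptible
Trimethoprim-sulfamethoxazole (6 mm) ≤ 6 mm ⇒ resistant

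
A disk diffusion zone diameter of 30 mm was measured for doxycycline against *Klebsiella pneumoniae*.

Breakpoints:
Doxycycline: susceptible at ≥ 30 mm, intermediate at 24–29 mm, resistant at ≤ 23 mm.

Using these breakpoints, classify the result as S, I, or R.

Doxycycline 30 mm: ≥ 30 mm — susceptible

S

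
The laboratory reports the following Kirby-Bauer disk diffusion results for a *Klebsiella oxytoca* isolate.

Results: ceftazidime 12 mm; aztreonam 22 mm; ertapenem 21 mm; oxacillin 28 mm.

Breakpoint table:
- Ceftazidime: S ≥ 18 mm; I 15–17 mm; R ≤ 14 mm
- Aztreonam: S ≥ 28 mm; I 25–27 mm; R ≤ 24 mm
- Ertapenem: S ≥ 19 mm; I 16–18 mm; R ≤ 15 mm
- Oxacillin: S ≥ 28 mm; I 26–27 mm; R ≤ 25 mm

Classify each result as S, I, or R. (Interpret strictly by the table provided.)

Ceftazidime (12 mm) ≤ 14 mm → Resistant
Aztreonam (22 mm) ≤ 24 mm ⇒ resistant
Ertapenem (21 mm) ≥ 19 mm ⇒ S
Oxacillin: 28 mm is ≥ 28 mm — Susceptible

R, R, S, S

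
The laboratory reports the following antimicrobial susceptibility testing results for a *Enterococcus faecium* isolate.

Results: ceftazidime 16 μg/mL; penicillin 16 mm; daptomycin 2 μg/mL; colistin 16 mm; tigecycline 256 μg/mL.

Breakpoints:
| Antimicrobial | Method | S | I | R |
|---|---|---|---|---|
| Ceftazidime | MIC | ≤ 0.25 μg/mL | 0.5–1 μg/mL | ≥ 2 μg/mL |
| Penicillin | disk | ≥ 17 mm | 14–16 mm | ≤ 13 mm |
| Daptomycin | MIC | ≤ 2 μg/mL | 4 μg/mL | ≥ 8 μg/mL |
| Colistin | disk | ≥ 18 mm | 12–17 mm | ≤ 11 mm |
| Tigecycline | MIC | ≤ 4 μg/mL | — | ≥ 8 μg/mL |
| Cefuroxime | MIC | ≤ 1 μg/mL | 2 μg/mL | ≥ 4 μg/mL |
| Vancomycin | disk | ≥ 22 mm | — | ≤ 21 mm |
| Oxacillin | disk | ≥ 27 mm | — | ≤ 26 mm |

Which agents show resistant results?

ceftazidime, tigecycline

Ceftazidime: 16 μg/mL is ≥ 2 μg/mL → R
Penicillin 16 mm: in 14–16 mm — I
Daptomycin (2 μg/mL) ≤ 2 μg/mL → Susceptible
Colistin (16 mm) in 12–17 mm → intermediate
Tigecycline 256 μg/mL: ≥ 8 μg/mL ⇒ R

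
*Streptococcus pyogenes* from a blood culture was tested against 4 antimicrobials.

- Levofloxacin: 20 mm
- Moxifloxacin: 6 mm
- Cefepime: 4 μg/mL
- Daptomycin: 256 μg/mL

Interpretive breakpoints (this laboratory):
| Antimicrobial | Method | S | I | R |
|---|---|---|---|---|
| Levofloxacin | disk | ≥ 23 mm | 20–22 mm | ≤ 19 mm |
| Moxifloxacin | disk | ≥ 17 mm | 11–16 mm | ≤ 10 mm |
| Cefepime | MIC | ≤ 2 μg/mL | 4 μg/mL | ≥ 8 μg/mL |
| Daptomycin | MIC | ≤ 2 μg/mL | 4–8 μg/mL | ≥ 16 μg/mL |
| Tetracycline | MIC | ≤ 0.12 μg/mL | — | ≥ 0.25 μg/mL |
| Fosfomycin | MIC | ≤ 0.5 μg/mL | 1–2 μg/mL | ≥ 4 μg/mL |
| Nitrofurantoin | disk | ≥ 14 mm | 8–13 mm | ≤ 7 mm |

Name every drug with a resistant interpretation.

Levofloxacin 20 mm: in 20–22 mm → I
Moxifloxacin (6 mm) ≤ 10 mm — resistant
Cefepime (4 μg/mL) = 4 μg/mL ⇒ intermediate
Daptomycin (256 μg/mL) ≥ 16 μg/mL → Resistant

moxifloxacin, daptomycin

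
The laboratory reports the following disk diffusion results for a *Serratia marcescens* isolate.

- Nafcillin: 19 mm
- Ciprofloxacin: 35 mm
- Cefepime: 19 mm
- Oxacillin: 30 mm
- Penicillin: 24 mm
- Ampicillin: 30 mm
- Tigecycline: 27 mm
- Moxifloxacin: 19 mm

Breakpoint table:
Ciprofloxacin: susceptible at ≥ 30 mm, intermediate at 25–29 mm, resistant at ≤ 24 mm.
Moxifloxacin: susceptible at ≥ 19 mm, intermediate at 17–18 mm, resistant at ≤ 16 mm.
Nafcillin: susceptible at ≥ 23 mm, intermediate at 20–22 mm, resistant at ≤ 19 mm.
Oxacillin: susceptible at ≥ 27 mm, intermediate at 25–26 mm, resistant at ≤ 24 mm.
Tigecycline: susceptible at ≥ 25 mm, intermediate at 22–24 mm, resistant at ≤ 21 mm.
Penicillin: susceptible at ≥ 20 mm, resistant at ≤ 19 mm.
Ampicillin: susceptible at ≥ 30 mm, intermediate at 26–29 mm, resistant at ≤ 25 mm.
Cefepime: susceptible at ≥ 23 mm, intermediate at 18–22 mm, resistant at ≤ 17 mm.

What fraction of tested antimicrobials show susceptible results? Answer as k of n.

6 of 8

Nafcillin 19 mm: ≤ 19 mm → R
Ciprofloxacin 35 mm: ≥ 30 mm → susceptible
Cefepime: 19 mm is in 18–22 mm → intermediate
Oxacillin: 30 mm is ≥ 27 mm → susceptible
Penicillin 24 mm: ≥ 20 mm — S
Ampicillin (30 mm) ≥ 30 mm ⇒ Susceptible
Tigecycline 27 mm: ≥ 25 mm → Susceptible
Moxifloxacin 19 mm: ≥ 19 mm — S
Susceptible: 6/8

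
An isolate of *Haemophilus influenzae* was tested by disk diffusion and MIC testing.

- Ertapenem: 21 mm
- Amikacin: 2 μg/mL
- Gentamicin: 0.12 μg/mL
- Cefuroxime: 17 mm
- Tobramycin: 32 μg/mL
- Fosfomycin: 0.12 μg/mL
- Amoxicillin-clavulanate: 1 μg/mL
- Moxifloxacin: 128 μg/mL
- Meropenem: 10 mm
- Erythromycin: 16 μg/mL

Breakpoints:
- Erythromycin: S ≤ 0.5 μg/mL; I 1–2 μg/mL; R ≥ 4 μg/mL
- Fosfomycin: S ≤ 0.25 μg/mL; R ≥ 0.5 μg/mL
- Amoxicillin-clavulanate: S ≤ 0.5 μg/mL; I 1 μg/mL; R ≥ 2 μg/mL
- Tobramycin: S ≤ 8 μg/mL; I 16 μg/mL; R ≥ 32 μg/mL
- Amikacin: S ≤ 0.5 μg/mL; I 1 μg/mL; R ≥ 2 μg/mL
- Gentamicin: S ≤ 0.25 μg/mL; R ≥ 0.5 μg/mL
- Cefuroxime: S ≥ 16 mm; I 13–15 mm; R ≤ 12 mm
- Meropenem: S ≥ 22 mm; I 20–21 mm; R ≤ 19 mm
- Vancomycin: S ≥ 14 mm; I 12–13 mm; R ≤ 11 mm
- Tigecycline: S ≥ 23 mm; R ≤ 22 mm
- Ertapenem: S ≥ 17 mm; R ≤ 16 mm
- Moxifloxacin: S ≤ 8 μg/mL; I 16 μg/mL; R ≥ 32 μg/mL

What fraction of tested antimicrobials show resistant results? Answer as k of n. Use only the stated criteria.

5 of 10

Ertapenem 21 mm: ≥ 17 mm — S
Amikacin (2 μg/mL) ≥ 2 μg/mL ⇒ R
Gentamicin 0.12 μg/mL: ≤ 0.25 μg/mL — Susceptible
Cefuroxime 17 mm: ≥ 16 mm — susceptible
Tobramycin: 32 μg/mL is ≥ 32 μg/mL — R
Fosfomycin 0.12 μg/mL: ≤ 0.25 μg/mL ⇒ Susceptible
Amoxicillin-clavulanate 1 μg/mL: = 1 μg/mL — intermediate
Moxifloxacin: 128 μg/mL is ≥ 32 μg/mL — R
Meropenem 10 mm: ≤ 19 mm — R
Erythromycin 16 μg/mL: ≥ 4 μg/mL ⇒ R
Resistant: 5/10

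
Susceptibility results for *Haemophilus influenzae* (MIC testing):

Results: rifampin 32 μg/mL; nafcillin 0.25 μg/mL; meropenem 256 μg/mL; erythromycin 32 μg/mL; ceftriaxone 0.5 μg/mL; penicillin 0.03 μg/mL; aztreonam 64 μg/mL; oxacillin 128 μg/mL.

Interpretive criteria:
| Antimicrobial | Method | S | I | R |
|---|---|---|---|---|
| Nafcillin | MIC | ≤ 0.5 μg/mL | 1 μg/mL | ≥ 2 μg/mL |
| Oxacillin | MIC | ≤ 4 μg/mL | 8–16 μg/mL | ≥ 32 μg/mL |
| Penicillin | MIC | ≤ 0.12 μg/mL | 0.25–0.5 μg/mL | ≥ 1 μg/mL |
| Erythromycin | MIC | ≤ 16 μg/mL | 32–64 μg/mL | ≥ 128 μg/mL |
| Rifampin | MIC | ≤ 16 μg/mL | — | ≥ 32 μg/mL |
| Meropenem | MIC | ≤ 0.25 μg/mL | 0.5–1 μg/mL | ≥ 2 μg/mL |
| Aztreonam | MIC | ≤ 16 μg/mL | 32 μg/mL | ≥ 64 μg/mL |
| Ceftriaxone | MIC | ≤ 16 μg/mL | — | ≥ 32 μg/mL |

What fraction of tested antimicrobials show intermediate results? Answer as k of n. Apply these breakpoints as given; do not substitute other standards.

1 of 8

Rifampin 32 μg/mL: ≥ 32 μg/mL → R
Nafcillin: 0.25 μg/mL is ≤ 0.5 μg/mL → Susceptible
Meropenem 256 μg/mL: ≥ 2 μg/mL ⇒ resistant
Erythromycin (32 μg/mL) in 32–64 μg/mL ⇒ I
Ceftriaxone 0.5 μg/mL: ≤ 16 μg/mL → susceptible
Penicillin 0.03 μg/mL: ≤ 0.12 μg/mL — susceptible
Aztreonam (64 μg/mL) ≥ 64 μg/mL ⇒ resistant
Oxacillin (128 μg/mL) ≥ 32 μg/mL — R
Intermediate: 1/8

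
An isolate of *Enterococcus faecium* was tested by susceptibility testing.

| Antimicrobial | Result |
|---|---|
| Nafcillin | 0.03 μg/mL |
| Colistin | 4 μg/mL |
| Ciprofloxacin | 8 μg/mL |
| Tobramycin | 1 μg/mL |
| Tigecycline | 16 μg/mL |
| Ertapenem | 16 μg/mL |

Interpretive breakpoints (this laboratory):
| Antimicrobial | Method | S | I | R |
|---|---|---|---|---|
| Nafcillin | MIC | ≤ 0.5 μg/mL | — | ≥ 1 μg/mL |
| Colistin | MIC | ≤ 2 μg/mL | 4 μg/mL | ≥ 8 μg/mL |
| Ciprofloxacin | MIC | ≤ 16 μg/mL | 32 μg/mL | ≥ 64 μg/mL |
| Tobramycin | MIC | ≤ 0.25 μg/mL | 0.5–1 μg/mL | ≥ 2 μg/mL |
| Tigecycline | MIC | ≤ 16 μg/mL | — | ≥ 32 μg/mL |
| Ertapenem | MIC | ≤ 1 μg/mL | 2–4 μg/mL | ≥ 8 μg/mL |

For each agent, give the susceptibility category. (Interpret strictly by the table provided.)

S, I, S, I, S, R

Nafcillin 0.03 μg/mL: ≤ 0.5 μg/mL — susceptible
Colistin: 4 μg/mL is = 4 μg/mL → intermediate
Ciprofloxacin (8 μg/mL) ≤ 16 μg/mL → susceptible
Tobramycin 1 μg/mL: in 0.5–1 μg/mL → intermediate
Tigecycline (16 μg/mL) ≤ 16 μg/mL → S
Ertapenem: 16 μg/mL is ≥ 8 μg/mL ⇒ R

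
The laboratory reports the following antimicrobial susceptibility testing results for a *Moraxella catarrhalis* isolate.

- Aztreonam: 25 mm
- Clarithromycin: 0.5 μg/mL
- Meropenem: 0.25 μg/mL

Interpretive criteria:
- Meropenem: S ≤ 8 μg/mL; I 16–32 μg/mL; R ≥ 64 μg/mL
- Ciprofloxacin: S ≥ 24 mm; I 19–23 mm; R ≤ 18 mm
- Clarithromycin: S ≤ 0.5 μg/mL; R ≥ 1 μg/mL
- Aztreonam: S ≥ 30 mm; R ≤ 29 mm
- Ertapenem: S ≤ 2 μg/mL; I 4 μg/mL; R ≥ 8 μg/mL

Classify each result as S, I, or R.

R, S, S

Aztreonam (25 mm) ≤ 29 mm ⇒ R
Clarithromycin 0.5 μg/mL: ≤ 0.5 μg/mL — susceptible
Meropenem (0.25 μg/mL) ≤ 8 μg/mL — S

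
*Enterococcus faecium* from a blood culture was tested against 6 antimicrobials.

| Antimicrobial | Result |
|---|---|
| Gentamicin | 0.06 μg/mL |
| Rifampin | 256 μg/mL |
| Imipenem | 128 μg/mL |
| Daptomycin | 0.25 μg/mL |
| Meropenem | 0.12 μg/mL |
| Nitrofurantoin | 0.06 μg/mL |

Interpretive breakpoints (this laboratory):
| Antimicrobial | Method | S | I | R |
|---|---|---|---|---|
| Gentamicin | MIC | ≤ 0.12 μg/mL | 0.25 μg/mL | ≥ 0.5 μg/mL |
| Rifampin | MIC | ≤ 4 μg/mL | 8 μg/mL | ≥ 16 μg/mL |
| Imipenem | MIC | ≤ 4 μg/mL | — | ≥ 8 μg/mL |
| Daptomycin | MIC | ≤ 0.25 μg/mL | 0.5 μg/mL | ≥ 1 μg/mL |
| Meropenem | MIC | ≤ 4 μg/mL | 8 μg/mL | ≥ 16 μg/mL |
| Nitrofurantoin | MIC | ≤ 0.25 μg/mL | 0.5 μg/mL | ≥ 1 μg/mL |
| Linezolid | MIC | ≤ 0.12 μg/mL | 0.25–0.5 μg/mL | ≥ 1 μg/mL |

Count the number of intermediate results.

Gentamicin (0.06 μg/mL) ≤ 0.12 μg/mL — Susceptible
Rifampin: 256 μg/mL is ≥ 16 μg/mL — resistant
Imipenem 128 μg/mL: ≥ 8 μg/mL — Resistant
Daptomycin 0.25 μg/mL: ≤ 0.25 μg/mL → S
Meropenem (0.12 μg/mL) ≤ 4 μg/mL → S
Nitrofurantoin: 0.06 μg/mL is ≤ 0.25 μg/mL ⇒ S
Intermediate: 0

0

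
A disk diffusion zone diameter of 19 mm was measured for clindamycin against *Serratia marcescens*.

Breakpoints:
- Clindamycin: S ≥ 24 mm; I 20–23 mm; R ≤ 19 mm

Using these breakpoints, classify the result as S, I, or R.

Resistant

Clindamycin 19 mm: ≤ 19 mm → Resistant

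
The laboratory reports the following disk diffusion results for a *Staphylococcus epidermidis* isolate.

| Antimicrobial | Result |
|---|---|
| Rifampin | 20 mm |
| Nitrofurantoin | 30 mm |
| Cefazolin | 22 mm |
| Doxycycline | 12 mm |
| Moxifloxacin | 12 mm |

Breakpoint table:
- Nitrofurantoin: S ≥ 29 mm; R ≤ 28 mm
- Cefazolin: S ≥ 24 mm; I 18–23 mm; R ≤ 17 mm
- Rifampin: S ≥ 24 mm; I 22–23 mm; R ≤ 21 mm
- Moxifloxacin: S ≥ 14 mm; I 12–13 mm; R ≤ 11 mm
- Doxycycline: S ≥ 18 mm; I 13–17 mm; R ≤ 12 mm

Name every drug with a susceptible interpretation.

Rifampin: 20 mm is ≤ 21 mm ⇒ Resistant
Nitrofurantoin 30 mm: ≥ 29 mm ⇒ susceptible
Cefazolin 22 mm: in 18–23 mm — intermediate
Doxycycline: 12 mm is ≤ 12 mm ⇒ resistant
Moxifloxacin 12 mm: in 12–13 mm → Intermediate

nitrofurantoin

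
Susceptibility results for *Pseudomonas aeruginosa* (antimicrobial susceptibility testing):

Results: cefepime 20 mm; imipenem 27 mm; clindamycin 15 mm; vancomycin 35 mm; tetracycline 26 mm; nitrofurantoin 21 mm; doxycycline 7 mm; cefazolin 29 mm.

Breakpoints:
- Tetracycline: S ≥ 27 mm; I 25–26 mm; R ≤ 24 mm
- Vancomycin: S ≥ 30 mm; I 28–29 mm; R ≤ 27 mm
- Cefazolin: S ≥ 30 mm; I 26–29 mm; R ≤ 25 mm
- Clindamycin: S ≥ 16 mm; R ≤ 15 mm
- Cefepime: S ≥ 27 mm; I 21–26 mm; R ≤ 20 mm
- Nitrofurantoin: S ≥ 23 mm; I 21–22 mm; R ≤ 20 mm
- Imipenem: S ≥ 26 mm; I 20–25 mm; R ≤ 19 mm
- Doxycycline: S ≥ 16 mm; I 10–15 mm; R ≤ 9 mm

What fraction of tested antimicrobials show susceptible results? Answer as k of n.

2 of 8

Cefepime 20 mm: ≤ 20 mm → resistant
Imipenem: 27 mm is ≥ 26 mm → Susceptible
Clindamycin: 15 mm is ≤ 15 mm ⇒ R
Vancomycin (35 mm) ≥ 30 mm — S
Tetracycline 26 mm: in 25–26 mm — intermediate
Nitrofurantoin 21 mm: in 21–22 mm ⇒ Intermediate
Doxycycline (7 mm) ≤ 9 mm → Resistant
Cefazolin: 29 mm is in 26–29 mm — I
Susceptible: 2/8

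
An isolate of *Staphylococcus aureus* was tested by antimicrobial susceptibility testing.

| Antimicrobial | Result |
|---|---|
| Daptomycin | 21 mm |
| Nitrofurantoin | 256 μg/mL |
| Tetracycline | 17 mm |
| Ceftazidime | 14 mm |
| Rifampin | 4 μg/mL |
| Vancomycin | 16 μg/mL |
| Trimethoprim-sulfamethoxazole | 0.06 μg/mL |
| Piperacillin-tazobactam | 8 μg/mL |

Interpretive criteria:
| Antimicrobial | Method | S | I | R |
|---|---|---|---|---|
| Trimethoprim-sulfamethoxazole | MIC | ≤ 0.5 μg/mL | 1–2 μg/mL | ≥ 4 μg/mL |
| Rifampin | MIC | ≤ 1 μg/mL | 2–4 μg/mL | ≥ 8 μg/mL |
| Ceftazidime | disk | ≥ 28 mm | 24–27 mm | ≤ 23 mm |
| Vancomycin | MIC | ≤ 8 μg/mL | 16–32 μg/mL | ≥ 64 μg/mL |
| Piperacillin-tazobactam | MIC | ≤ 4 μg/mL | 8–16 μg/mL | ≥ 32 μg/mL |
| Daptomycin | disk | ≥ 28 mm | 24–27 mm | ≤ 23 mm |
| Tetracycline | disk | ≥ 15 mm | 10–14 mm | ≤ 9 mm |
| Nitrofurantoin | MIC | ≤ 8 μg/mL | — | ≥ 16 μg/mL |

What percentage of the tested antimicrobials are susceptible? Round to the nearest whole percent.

25%

Daptomycin: 21 mm is ≤ 23 mm — R
Nitrofurantoin 256 μg/mL: ≥ 16 μg/mL ⇒ Resistant
Tetracycline 17 mm: ≥ 15 mm ⇒ susceptible
Ceftazidime (14 mm) ≤ 23 mm → Resistant
Rifampin: 4 μg/mL is in 2–4 μg/mL — I
Vancomycin: 16 μg/mL is in 16–32 μg/mL ⇒ intermediate
Trimethoprim-sulfamethoxazole (0.06 μg/mL) ≤ 0.5 μg/mL → S
Piperacillin-tazobactam: 8 μg/mL is in 8–16 μg/mL — intermediate
Susceptible: 2/8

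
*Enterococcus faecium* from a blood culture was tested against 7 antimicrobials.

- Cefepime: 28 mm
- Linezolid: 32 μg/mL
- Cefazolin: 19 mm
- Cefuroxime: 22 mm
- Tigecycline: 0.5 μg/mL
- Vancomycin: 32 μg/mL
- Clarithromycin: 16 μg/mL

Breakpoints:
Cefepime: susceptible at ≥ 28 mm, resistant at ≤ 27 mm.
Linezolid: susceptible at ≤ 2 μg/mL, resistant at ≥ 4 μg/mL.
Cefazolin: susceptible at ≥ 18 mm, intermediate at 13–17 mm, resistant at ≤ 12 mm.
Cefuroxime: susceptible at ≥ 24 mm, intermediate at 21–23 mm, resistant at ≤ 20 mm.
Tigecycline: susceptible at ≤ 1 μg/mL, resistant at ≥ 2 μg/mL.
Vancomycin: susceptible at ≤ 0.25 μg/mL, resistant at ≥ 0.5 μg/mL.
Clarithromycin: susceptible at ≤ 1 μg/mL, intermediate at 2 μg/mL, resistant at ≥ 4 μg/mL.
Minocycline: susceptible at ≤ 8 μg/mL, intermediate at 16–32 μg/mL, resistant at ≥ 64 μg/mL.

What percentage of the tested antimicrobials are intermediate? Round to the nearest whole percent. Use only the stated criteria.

Cefepime (28 mm) ≥ 28 mm — susceptible
Linezolid (32 μg/mL) ≥ 4 μg/mL — resistant
Cefazolin: 19 mm is ≥ 18 mm ⇒ Susceptible
Cefuroxime (22 mm) in 21–23 mm ⇒ intermediate
Tigecycline: 0.5 μg/mL is ≤ 1 μg/mL → Susceptible
Vancomycin 32 μg/mL: ≥ 0.5 μg/mL — Resistant
Clarithromycin: 16 μg/mL is ≥ 4 μg/mL → R
Intermediate: 1/7

14%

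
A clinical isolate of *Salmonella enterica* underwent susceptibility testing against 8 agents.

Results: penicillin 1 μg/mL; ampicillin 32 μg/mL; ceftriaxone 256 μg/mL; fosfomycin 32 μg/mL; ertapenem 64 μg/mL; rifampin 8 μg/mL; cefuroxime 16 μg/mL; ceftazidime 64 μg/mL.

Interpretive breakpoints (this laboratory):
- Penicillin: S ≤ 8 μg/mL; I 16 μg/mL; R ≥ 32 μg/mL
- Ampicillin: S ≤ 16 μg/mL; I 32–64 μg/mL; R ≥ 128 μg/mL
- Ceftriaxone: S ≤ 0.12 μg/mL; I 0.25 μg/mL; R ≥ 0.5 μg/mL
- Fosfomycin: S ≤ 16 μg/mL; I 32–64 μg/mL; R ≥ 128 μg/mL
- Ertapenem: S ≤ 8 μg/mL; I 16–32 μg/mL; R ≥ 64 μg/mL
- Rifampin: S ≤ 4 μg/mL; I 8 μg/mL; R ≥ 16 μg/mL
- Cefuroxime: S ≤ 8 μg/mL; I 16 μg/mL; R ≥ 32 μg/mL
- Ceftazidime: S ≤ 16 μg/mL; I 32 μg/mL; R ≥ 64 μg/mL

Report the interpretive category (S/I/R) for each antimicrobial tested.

S, I, R, I, R, I, I, R

Penicillin (1 μg/mL) ≤ 8 μg/mL — Susceptible
Ampicillin 32 μg/mL: in 32–64 μg/mL ⇒ Intermediate
Ceftriaxone 256 μg/mL: ≥ 0.5 μg/mL ⇒ Resistant
Fosfomycin: 32 μg/mL is in 32–64 μg/mL ⇒ I
Ertapenem 64 μg/mL: ≥ 64 μg/mL ⇒ R
Rifampin: 8 μg/mL is = 8 μg/mL — I
Cefuroxime: 16 μg/mL is = 16 μg/mL — intermediate
Ceftazidime (64 μg/mL) ≥ 64 μg/mL ⇒ R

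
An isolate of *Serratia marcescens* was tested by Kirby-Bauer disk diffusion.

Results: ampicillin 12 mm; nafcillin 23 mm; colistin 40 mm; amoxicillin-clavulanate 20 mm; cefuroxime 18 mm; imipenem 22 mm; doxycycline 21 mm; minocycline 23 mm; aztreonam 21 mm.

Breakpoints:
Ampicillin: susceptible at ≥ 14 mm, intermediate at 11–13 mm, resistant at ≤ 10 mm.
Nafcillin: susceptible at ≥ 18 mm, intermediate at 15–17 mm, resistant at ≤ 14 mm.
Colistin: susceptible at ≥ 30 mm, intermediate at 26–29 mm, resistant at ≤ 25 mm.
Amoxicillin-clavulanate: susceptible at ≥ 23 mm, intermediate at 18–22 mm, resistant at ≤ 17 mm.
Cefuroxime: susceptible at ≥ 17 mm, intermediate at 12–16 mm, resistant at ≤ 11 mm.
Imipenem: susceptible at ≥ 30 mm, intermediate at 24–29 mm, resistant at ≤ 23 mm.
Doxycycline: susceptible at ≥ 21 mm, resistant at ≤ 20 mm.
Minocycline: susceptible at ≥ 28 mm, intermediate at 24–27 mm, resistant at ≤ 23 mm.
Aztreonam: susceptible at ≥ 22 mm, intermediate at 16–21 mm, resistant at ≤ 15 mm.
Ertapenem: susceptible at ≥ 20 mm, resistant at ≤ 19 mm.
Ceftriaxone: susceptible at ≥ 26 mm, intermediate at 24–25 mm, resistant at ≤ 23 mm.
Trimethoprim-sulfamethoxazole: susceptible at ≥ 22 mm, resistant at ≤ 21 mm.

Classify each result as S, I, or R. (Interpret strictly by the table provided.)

Ampicillin: 12 mm is in 11–13 mm — Intermediate
Nafcillin: 23 mm is ≥ 18 mm ⇒ susceptible
Colistin (40 mm) ≥ 30 mm ⇒ S
Amoxicillin-clavulanate (20 mm) in 18–22 mm ⇒ Intermediate
Cefuroxime (18 mm) ≥ 17 mm → S
Imipenem 22 mm: ≤ 23 mm — R
Doxycycline: 21 mm is ≥ 21 mm — S
Minocycline 23 mm: ≤ 23 mm → resistant
Aztreonam 21 mm: in 16–21 mm → intermediate

I, S, S, I, S, R, S, R, I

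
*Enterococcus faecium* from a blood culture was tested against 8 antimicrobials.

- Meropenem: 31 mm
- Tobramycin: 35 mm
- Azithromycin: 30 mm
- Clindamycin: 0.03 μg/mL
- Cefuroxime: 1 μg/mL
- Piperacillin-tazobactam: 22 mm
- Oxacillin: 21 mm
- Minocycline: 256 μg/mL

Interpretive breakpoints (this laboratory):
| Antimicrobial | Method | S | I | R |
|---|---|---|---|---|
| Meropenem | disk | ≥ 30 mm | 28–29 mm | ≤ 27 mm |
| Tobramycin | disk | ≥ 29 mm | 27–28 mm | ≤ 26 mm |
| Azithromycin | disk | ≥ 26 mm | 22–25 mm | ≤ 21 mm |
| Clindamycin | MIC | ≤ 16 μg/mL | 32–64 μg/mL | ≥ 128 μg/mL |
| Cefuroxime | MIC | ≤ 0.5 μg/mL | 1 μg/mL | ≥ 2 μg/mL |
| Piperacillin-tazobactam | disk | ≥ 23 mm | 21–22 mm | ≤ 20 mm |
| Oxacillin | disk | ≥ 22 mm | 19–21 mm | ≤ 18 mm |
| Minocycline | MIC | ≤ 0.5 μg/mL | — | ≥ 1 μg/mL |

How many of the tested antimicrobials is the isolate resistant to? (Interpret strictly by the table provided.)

Meropenem: 31 mm is ≥ 30 mm ⇒ S
Tobramycin (35 mm) ≥ 29 mm — Susceptible
Azithromycin 30 mm: ≥ 26 mm → Susceptible
Clindamycin 0.03 μg/mL: ≤ 16 μg/mL — S
Cefuroxime (1 μg/mL) = 1 μg/mL — Intermediate
Piperacillin-tazobactam (22 mm) in 21–22 mm — I
Oxacillin 21 mm: in 19–21 mm — intermediate
Minocycline: 256 μg/mL is ≥ 1 μg/mL — R
Resistant: 1

1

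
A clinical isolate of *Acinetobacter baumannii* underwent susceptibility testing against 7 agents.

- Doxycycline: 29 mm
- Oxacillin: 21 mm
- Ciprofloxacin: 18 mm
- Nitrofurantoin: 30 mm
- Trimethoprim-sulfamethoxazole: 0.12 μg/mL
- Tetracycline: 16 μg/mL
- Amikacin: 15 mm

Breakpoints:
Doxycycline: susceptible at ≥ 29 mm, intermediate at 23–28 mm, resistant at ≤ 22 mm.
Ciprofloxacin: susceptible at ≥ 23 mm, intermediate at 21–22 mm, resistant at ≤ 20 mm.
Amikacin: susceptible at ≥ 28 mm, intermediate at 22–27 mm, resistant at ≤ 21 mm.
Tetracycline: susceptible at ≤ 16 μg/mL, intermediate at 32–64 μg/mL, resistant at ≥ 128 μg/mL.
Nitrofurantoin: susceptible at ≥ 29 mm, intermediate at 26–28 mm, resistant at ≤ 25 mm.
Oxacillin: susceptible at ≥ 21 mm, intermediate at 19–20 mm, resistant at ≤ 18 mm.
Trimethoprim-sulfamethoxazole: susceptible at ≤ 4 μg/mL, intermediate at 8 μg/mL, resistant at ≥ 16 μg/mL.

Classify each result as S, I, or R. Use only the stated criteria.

Doxycycline: 29 mm is ≥ 29 mm → S
Oxacillin: 21 mm is ≥ 21 mm ⇒ S
Ciprofloxacin (18 mm) ≤ 20 mm — R
Nitrofurantoin: 30 mm is ≥ 29 mm → susceptible
Trimethoprim-sulfamethoxazole: 0.12 μg/mL is ≤ 4 μg/mL — susceptible
Tetracycline: 16 μg/mL is ≤ 16 μg/mL — S
Amikacin 15 mm: ≤ 21 mm — R

S, S, R, S, S, S, R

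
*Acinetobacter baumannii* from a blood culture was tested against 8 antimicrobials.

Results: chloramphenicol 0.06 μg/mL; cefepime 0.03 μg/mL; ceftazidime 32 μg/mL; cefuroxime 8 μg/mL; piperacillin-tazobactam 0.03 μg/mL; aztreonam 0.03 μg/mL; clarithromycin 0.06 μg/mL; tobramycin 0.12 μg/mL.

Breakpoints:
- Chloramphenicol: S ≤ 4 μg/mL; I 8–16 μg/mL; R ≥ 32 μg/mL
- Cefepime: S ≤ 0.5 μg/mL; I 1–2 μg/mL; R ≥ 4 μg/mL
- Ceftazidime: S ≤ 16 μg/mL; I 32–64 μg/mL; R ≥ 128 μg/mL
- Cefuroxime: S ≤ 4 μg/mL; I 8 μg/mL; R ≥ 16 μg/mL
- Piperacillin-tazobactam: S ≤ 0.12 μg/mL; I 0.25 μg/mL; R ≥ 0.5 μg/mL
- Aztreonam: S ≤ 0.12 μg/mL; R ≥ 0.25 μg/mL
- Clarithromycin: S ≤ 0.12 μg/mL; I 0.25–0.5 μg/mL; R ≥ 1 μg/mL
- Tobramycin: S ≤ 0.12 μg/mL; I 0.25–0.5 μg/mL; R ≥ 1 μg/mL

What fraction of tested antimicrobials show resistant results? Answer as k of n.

Chloramphenicol: 0.06 μg/mL is ≤ 4 μg/mL ⇒ S
Cefepime (0.03 μg/mL) ≤ 0.5 μg/mL → S
Ceftazidime (32 μg/mL) in 32–64 μg/mL — Intermediate
Cefuroxime: 8 μg/mL is = 8 μg/mL ⇒ intermediate
Piperacillin-tazobactam 0.03 μg/mL: ≤ 0.12 μg/mL ⇒ susceptible
Aztreonam: 0.03 μg/mL is ≤ 0.12 μg/mL → Susceptible
Clarithromycin 0.06 μg/mL: ≤ 0.12 μg/mL — S
Tobramycin: 0.12 μg/mL is ≤ 0.12 μg/mL ⇒ susceptible
Resistant: 0/8

0 of 8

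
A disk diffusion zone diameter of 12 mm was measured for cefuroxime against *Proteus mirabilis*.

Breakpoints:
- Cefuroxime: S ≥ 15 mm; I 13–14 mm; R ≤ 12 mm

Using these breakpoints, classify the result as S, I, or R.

Cefuroxime 12 mm: ≤ 12 mm → R

Resistant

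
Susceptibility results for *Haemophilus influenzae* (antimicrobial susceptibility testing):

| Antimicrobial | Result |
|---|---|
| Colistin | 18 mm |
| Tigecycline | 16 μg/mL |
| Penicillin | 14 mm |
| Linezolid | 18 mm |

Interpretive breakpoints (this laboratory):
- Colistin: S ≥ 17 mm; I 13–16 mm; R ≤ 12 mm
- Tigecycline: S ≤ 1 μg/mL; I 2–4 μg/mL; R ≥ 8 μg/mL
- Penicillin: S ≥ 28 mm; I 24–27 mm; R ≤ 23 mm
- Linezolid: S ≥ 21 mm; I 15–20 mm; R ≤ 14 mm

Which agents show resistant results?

tigecycline, penicillin

Colistin (18 mm) ≥ 17 mm — S
Tigecycline (16 μg/mL) ≥ 8 μg/mL → resistant
Penicillin 14 mm: ≤ 23 mm ⇒ Resistant
Linezolid: 18 mm is in 15–20 mm → intermediate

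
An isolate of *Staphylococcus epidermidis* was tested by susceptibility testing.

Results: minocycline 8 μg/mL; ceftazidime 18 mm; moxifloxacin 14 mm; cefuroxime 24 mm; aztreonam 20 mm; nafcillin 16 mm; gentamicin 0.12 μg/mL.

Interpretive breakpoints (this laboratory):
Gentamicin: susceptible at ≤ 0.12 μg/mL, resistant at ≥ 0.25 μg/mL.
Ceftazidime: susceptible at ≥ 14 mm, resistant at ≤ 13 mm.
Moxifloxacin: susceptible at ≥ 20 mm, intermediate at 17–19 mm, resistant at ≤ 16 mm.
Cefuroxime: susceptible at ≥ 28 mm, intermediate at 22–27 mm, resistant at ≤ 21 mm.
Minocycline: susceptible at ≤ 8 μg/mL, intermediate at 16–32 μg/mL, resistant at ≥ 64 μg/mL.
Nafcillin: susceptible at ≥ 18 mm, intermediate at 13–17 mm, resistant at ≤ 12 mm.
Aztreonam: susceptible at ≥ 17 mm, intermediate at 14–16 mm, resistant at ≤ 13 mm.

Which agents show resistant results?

moxifloxacin

Minocycline: 8 μg/mL is ≤ 8 μg/mL → S
Ceftazidime 18 mm: ≥ 14 mm ⇒ susceptible
Moxifloxacin 14 mm: ≤ 16 mm — R
Cefuroxime 24 mm: in 22–27 mm ⇒ intermediate
Aztreonam 20 mm: ≥ 17 mm → S
Nafcillin (16 mm) in 13–17 mm → I
Gentamicin 0.12 μg/mL: ≤ 0.12 μg/mL ⇒ susceptible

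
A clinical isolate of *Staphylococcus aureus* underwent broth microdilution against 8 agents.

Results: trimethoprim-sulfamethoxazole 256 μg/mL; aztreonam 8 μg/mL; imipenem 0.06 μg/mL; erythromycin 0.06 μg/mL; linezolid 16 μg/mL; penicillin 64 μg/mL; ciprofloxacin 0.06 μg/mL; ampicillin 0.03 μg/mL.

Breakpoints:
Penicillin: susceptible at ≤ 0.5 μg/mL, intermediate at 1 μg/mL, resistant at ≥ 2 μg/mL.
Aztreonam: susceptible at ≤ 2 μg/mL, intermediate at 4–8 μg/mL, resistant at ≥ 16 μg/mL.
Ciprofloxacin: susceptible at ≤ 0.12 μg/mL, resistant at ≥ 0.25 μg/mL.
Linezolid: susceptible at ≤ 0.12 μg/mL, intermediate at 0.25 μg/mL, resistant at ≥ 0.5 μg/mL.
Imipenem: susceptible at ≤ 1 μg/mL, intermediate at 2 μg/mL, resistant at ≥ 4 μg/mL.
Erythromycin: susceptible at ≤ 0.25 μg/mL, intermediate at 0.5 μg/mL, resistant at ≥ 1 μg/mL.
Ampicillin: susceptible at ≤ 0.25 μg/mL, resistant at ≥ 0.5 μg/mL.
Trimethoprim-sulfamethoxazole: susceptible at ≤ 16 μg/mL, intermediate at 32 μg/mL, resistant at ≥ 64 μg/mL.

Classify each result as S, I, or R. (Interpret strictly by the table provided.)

R, I, S, S, R, R, S, S

Trimethoprim-sulfamethoxazole 256 μg/mL: ≥ 64 μg/mL ⇒ R
Aztreonam: 8 μg/mL is in 4–8 μg/mL ⇒ Intermediate
Imipenem (0.06 μg/mL) ≤ 1 μg/mL → susceptible
Erythromycin: 0.06 μg/mL is ≤ 0.25 μg/mL ⇒ S
Linezolid 16 μg/mL: ≥ 0.5 μg/mL — Resistant
Penicillin: 64 μg/mL is ≥ 2 μg/mL ⇒ Resistant
Ciprofloxacin 0.06 μg/mL: ≤ 0.12 μg/mL ⇒ S
Ampicillin 0.03 μg/mL: ≤ 0.25 μg/mL — susceptible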